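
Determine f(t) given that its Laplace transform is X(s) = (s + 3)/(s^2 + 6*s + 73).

f(t) = exp(-3*t)*cos(8*t)

Rewrite the denominator: s^2 + 6*s + 73 = (s + 3)^2 + 64.
The form in (s + 3) signals a first-shifting-theorem factor e^(-3t).
Since L{cos(8t)} = s/(s^2 + 64), the inverse is exp(-3*t)*cos(8*t).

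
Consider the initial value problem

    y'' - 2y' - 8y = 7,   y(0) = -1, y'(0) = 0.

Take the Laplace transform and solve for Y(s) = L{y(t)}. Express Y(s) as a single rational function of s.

Y(s) = (-s^2 + 2*s + 7)/(s^3 - 2*s^2 - 8*s)

Laplace-transform each side.
With L{y''} = s^2 Y - s·y(0) - y'(0) and L{y'} = sY - y(0), with y(0) = -1, y'(0) = 0: the LHS transforms to (s^2 - 2*s - 8)Y - (-s + 2).
The right side is L{7} = 7/s.
So (s^2 - 2*s - 8)Y = 7/s + (-s + 2).
Solve for Y(s) and write it as one ratio of polynomials.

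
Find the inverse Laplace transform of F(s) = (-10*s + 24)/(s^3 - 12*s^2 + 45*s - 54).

Factor the denominator: s^3 - 12*s^2 + 45*s - 54 = (s - 6)*(s - 3)^2.
Partial fraction decomposition gives [4/(s - 3)] + [2/(s - 3)^2] + [-4/(s - 6)].
Invert each term: 4/(s - 3) ↔ 4e^(3t); 2/(s - 3)^2 ↔ 2t·e^(3t); -4/(s - 6) ↔ -4e^(6t).

2*t*exp(3*t) - 4*exp(6*t) + 4*exp(3*t)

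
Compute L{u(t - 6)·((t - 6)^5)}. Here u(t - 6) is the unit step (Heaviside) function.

By the second shifting theorem, L{u(t - c)·g(t - c)} = e^(-cs)·H(s) with c = 6 and H(s) = L{g(t)}.
L{t^5} = 5!/s^6 = 120/s^6.

120*exp(-6*s)/s^6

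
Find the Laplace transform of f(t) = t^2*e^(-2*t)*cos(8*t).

L{cos(8t)} = s/(s^2 + 64).
Multiplying by e^(-2t) shifts s → s + 2, so L{e^(-2*t)*cos(8*t)} = (s + 2)/((s + 2)^2 + 64).
Then apply L{t^2·g(t)} = (-1)^2 d^2/ds^2[G(s)] with G(s) = (s + 2)/((s + 2)^2 + 64):
differentiating 2 times and applying the sign gives 2*(s + 2)*(s^2 + 4*s - 188)/(s^2 + 4*s + 68)^3.

2*(s + 2)*(s^2 + 4*s - 188)/(s^2 + 4*s + 68)^3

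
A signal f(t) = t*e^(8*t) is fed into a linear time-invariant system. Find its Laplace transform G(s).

L{e^(8t)} = 1/(s - 8).
Then apply L{t·g(t)} = -d/ds[H(s)] with H(s) = 1/(s - 8):
differentiating 1 time and applying the sign gives (s - 8)^(-2).

G(s) = (s - 8)^(-2)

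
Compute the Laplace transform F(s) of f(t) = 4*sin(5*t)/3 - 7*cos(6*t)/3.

The transform is linear, so treat each term independently.
(-7/3)·[L{cos(6t)} = s/(s^2 + 36)]; (4/3)·[L{sin(5t)} = 5/(s^2 + 25)].

F(s) = -7*s/(3*(s^2 + 36)) + 20/(3*(s^2 + 25))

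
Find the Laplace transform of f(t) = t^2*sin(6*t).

36*(s^2 - 12)/(s^2 + 36)^3

L{sin(6t)} = 6/(s^2 + 36).
Then apply L{t^2·g(t)} = (-1)^2 d^2/ds^2[G(s)] with G(s) = 6/(s^2 + 36):
differentiating 2 times and applying the sign gives 36*(s^2 - 12)/(s^2 + 36)^3.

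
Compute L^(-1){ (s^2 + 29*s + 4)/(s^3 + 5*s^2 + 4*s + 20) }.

Factor the denominator: s^3 + 5*s^2 + 4*s + 20 = (s + 5)*(s^2 + 4).
Partial fraction decomposition gives [-4/(s + 5)] + [5*s/(s^2 + 4)] + [4/(s^2 + 4)].
Invert each term: -4/(s + 5) ↔ -4e^(-5t); 5·s/(s^2 + 4) ↔ 5cos(2t); 2·2/(s^2 + 4) ↔ 2sin(2t).

2*sin(2*t) + 5*cos(2*t) - 4*exp(-5*t)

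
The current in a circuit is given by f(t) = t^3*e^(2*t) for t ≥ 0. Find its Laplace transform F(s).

F(s) = 6/(s - 2)^4

L{t^3} = 3!/s^4 = 6/s^4.
By the first shifting theorem, multiplying by e^(2t) replaces s with s - 2.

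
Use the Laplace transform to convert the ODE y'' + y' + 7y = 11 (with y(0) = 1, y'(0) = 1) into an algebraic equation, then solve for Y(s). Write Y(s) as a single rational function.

Y(s) = (s^2 + 2*s + 11)/(s^3 + s^2 + 7*s)

Take the Laplace transform of both sides.
Using L{y''} = s^2 Y - s·y(0) - y'(0) and L{y'} = sY - y(0), with y(0) = 1, y'(0) = 1, the left side becomes (s^2 + s + 7)Y - (s + 2).
The right side is L{11} = 11/s.
So (s^2 + s + 7)Y = 11/s + (s + 2).
Divide through and combine into a single rational function.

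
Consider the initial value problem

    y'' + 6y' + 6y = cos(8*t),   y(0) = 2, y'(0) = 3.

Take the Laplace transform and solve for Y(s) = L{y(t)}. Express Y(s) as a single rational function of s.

Y(s) = (2*s^3 + 15*s^2 + 129*s + 960)/(s^4 + 6*s^3 + 70*s^2 + 384*s + 384)

Take the Laplace transform of both sides.
With L{y''} = s^2 Y - s·y(0) - y'(0) and L{y'} = sY - y(0), with y(0) = 2, y'(0) = 3: the LHS transforms to (s^2 + 6*s + 6)Y - (2*s + 15).
The right side is L{cos(8*t)} = s/(s^2 + 64).
So (s^2 + 6*s + 6)Y = s/(s^2 + 64) + (2*s + 15).
Solve for Y(s) and write it as one ratio of polynomials.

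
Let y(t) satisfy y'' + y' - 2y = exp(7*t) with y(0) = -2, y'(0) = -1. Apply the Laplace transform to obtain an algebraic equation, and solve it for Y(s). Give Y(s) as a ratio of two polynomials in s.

Transform both sides with L{·}.
Using L{y''} = s^2 Y - s·y(0) - y'(0) and L{y'} = sY - y(0), with y(0) = -2, y'(0) = -1, the left side becomes (s^2 + s - 2)Y - (-2*s - 3).
The right side is L{exp(7*t)} = 1/(s - 7).
So (s^2 + s - 2)Y = 1/(s - 7) + (-2*s - 3).
Solve for Y(s) and write it as one ratio of polynomials.

Y(s) = (-2*s^2 + 11*s + 22)/(s^3 - 6*s^2 - 9*s + 14)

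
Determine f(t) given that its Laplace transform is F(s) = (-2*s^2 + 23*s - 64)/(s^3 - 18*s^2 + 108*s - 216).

Factor the denominator: s^3 - 18*s^2 + 108*s - 216 = (s - 6)^3.
Partial fraction decomposition gives [-2/(s - 6)] + [-1/(s - 6)^2] + [2/(s - 6)^3].
Invert each term: -2/(s - 6) ↔ -2e^(6t); -1/(s - 6)^2 ↔ -t·e^(6t); 2/(s - 6)^3 ↔ (1)t^2·e^(6t).

f(t) = t^2*exp(6*t) - t*exp(6*t) - 2*exp(6*t)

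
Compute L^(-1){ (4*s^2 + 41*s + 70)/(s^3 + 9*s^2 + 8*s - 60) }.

3*exp(2*t) + 5*exp(-5*t) - 4*exp(-6*t)

Factor the denominator: s^3 + 9*s^2 + 8*s - 60 = (s - 2)*(s + 5)*(s + 6).
Partial fraction decomposition gives [-4/(s + 6)] + [3/(s - 2)] + [5/(s + 5)].
Invert each term: -4/(s + 6) ↔ -4e^(-6t); 3/(s - 2) ↔ 3e^(2t); 5/(s + 5) ↔ 5e^(-5t).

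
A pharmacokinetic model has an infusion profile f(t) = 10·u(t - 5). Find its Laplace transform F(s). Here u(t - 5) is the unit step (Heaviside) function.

By the second shifting theorem, L{u(t - c)·g(t - c)} = e^(-cs)·G(s) with c = 5 and G(s) = L{g(t)}.
L{10} = 10/s.

F(s) = 10*exp(-5*s)/s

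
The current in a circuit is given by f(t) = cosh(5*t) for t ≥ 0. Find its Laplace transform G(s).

L{cosh(5t)} = s/(s^2 - 25).

G(s) = s/(s^2 - 25)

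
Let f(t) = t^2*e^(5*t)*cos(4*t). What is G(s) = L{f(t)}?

G(s) = 2*(s - 5)*(s^2 - 10*s - 23)/(s^2 - 10*s + 41)^3

L{cos(4t)} = s/(s^2 + 16).
Multiplying by e^(5t) shifts s → s - 5, so L{e^(5*t)*cos(4*t)} = (s - 5)/((s - 5)^2 + 16).
Then apply L{t^2·g(t)} = (-1)^2 d^2/ds^2[H(s)] with H(s) = (s - 5)/((s - 5)^2 + 16):
differentiating 2 times and applying the sign gives 2*(s - 5)*(s^2 - 10*s - 23)/(s^2 - 10*s + 41)^3.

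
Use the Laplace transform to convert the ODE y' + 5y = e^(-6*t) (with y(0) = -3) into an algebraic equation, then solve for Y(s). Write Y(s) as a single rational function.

Take the Laplace transform of both sides.
With L{y'} = sY - y(0) = sY - (-3): the LHS transforms to (s + 5)Y - (-3).
The right side is L{e^(-6*t)} = 1/(s + 6).
So (s + 5)Y = 1/(s + 6) + (-3).
Divide through and combine into a single rational function.

Y(s) = (-3*s - 17)/(s^2 + 11*s + 30)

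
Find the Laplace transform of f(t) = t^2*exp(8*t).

2/(s - 8)^3

L{e^(8t)} = 1/(s - 8).
Then apply L{t^2·g(t)} = (-1)^2 d^2/ds^2[G(s)] with G(s) = 1/(s - 8):
differentiating 2 times and applying the sign gives 2/(s - 8)^3.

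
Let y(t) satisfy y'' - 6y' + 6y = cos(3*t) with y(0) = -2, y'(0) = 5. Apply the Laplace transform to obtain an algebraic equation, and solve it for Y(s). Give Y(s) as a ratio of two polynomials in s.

Y(s) = (-2*s^3 + 17*s^2 - 17*s + 153)/(s^4 - 6*s^3 + 15*s^2 - 54*s + 54)

Apply the Laplace transform to the equation.
The derivative rules (L{y''} = s^2 Y - s·y(0) - y'(0) and L{y'} = sY - y(0), with y(0) = -2, y'(0) = 5) turn the left side into (s^2 - 6*s + 6)Y - (-2*s + 17).
The right side is L{cos(3*t)} = s/(s^2 + 9).
So (s^2 - 6*s + 6)Y = s/(s^2 + 9) + (-2*s + 17).
Divide through and combine into a single rational function.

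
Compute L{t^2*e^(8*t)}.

L{e^(8t)} = 1/(s - 8).
Then apply L{t^2·g(t)} = (-1)^2 d^2/ds^2[G(s)] with G(s) = 1/(s - 8):
differentiating 2 times and applying the sign gives 2/(s - 8)^3.

2/(s - 8)^3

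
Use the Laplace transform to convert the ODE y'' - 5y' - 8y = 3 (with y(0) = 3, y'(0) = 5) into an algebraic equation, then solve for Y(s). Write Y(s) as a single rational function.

Y(s) = (3*s^2 - 10*s + 3)/(s^3 - 5*s^2 - 8*s)

Take the Laplace transform of both sides.
Using L{y''} = s^2 Y - s·y(0) - y'(0) and L{y'} = sY - y(0), with y(0) = 3, y'(0) = 5, the left side becomes (s^2 - 5*s - 8)Y - (3*s - 10).
The right side is L{3} = 3/s.
So (s^2 - 5*s - 8)Y = 3/s + (3*s - 10).
Divide through and combine into a single rational function.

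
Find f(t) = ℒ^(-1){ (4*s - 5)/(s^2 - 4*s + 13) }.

f(t) = exp(2*t)*sin(3*t) + 4*exp(2*t)*cos(3*t)

Complete the square in the denominator: s^2 - 4*s + 13 = (s - 2)^2 + 3^2.
Split the numerator to match: 4*s - 5 = 4·(s - 2) + 1·3.
Invert each term: 4·(s - 2)/((s - 2)^2 + 9) ↔ 4e^(2t)cos(3t); 1·3/((s - 2)^2 + 9) ↔ e^(2t)sin(3t).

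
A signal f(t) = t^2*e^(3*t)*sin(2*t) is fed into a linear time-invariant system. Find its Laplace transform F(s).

L{sin(2t)} = 2/(s^2 + 4).
Multiplying by e^(3t) shifts s → s - 3, so L{e^(3*t)*sin(2*t)} = 2/((s - 3)^2 + 4).
Then apply L{t^2·g(t)} = (-1)^2 d^2/ds^2[G(s)] with G(s) = 2/((s - 3)^2 + 4):
differentiating 2 times and applying the sign gives 4*(3*s^2 - 18*s + 23)/(s^2 - 6*s + 13)^3.

F(s) = 4*(3*s^2 - 18*s + 23)/(s^2 - 6*s + 13)^3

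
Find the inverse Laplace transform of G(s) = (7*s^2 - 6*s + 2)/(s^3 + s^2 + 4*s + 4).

-5*sin(2*t) + 4*cos(2*t) + 3*exp(-t)

Factor the denominator: s^3 + s^2 + 4*s + 4 = (s + 1)*(s^2 + 4).
Partial fraction decomposition gives [3/(s + 1)] + [4*s/(s^2 + 4)] + [-10/(s^2 + 4)].
Invert each term: 3/(s + 1) ↔ 3e^(-t); 4·s/(s^2 + 4) ↔ 4cos(2t); -5·2/(s^2 + 4) ↔ -5sin(2t).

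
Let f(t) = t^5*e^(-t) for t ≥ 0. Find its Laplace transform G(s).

L{t^5} = 5!/s^6 = 120/s^6.
By the first shifting theorem, multiplying by e^(-t) replaces s with s + 1.

G(s) = 120/(s + 1)^6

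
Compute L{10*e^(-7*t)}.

10/(s + 7)

L{10} = 10/s.
By the first shifting theorem, multiplying by e^(-7t) replaces s with s + 7.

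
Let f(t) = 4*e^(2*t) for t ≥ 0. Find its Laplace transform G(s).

L{4} = 4/s.
By the first shifting theorem, multiplying by e^(2t) replaces s with s - 2.

G(s) = 4/(s - 2)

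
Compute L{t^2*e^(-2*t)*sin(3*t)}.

18*(s^2 + 4*s + 1)/(s^2 + 4*s + 13)^3

L{sin(3t)} = 3/(s^2 + 9).
Multiplying by e^(-2t) shifts s → s + 2, so L{e^(-2*t)*sin(3*t)} = 3/((s + 2)^2 + 9).
Then apply L{t^2·g(t)} = (-1)^2 d^2/ds^2[H(s)] with H(s) = 3/((s + 2)^2 + 9):
differentiating 2 times and applying the sign gives 18*(s^2 + 4*s + 1)/(s^2 + 4*s + 13)^3.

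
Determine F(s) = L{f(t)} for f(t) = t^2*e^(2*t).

L{e^(2t)} = 1/(s - 2).
Then apply L{t^2·g(t)} = (-1)^2 d^2/ds^2[G(s)] with G(s) = 1/(s - 2):
differentiating 2 times and applying the sign gives 2/(s - 2)^3.

F(s) = 2/(s - 2)^3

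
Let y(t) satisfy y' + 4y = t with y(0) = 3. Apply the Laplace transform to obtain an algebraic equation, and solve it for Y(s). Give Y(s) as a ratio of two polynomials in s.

Apply the Laplace transform to the equation.
The derivative rules (L{y'} = sY - y(0) = sY - 3) turn the left side into (s + 4)Y - (3).
The right side is L{t} = s^(-2).
So (s + 4)Y = s^(-2) + (3).
Isolate Y and clear denominators.

Y(s) = (3*s^2 + 1)/(s^3 + 4*s^2)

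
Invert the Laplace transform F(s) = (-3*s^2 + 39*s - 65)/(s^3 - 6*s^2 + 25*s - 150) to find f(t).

f(t) = exp(6*t) + 3*sin(5*t) - 4*cos(5*t)

Factor the denominator: s^3 - 6*s^2 + 25*s - 150 = (s - 6)*(s^2 + 25).
Partial fraction decomposition gives [1/(s - 6)] + [-4*s/(s^2 + 25)] + [15/(s^2 + 25)].
Invert each term: 1/(s - 6) ↔ e^(6t); -4·s/(s^2 + 25) ↔ -4cos(5t); 3·5/(s^2 + 25) ↔ 3sin(5t).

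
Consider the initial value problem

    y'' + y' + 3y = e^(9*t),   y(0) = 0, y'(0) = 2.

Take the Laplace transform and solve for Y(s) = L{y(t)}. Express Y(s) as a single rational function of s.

Laplace-transform each side.
The derivative rules (L{y''} = s^2 Y - s·y(0) - y'(0) and L{y'} = sY - y(0), with y(0) = 0, y'(0) = 2) turn the left side into (s^2 + s + 3)Y - (2).
The right side is L{e^(9*t)} = 1/(s - 9).
So (s^2 + s + 3)Y = 1/(s - 9) + (2).
Solve for Y(s) and write it as one ratio of polynomials.

Y(s) = (2*s - 17)/(s^3 - 8*s^2 - 6*s - 27)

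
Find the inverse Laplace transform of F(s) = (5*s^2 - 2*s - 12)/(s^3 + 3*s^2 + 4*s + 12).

-4*sin(2*t) + 2*cos(2*t) + 3*exp(-3*t)

Factor the denominator: s^3 + 3*s^2 + 4*s + 12 = (s + 3)*(s^2 + 4).
Partial fraction decomposition gives [3/(s + 3)] + [2*s/(s^2 + 4)] + [-8/(s^2 + 4)].
Invert each term: 3/(s + 3) ↔ 3e^(-3t); 2·s/(s^2 + 4) ↔ 2cos(2t); -4·2/(s^2 + 4) ↔ -4sin(2t).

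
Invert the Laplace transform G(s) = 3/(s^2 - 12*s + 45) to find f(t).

f(t) = exp(6*t)*sin(3*t)

Rewrite the denominator: s^2 - 12*s + 45 = (s - 6)^2 + 9.
The form in (s - 6) signals a first-shifting-theorem factor e^(6t).
Since L{sin(3t)} = 3/(s^2 + 9), the inverse is e^(6*t)*sin(3*t).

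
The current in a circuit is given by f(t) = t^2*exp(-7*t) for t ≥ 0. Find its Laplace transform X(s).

X(s) = 2/(s + 7)^3

L{e^(-7t)} = 1/(s + 7).
Then apply L{t^2·g(t)} = (-1)^2 d^2/ds^2[G(s)] with G(s) = 1/(s + 7):
differentiating 2 times and applying the sign gives 2/(s + 7)^3.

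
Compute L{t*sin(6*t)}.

12*s/(s^2 + 36)^2

L{sin(6t)} = 6/(s^2 + 36).
Then apply L{t·g(t)} = -d/ds[G(s)] with G(s) = 6/(s^2 + 36):
differentiating 1 time and applying the sign gives 12*s/(s^2 + 36)^2.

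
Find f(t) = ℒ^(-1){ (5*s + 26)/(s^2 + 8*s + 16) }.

f(t) = 6*t*exp(-4*t) + 5*exp(-4*t)

Factor the denominator: s^2 + 8*s + 16 = (s + 4)^2.
Partial fraction decomposition gives [5/(s + 4)] + [6/(s + 4)^2].
Invert each term: 5/(s + 4) ↔ 5e^(-4t); 6/(s + 4)^2 ↔ 6t·e^(-4t).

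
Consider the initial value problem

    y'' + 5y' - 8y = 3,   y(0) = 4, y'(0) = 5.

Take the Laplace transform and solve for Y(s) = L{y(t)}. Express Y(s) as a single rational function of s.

Take the Laplace transform of both sides.
With L{y''} = s^2 Y - s·y(0) - y'(0) and L{y'} = sY - y(0), with y(0) = 4, y'(0) = 5: the LHS transforms to (s^2 + 5*s - 8)Y - (4*s + 25).
The right side is L{3} = 3/s.
So (s^2 + 5*s - 8)Y = 3/s + (4*s + 25).
Divide through and combine into a single rational function.

Y(s) = (4*s^2 + 25*s + 3)/(s^3 + 5*s^2 - 8*s)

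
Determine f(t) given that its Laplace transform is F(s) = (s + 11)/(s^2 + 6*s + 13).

Complete the square in the denominator: s^2 + 6*s + 13 = (s + 3)^2 + 2^2.
Split the numerator to match: s + 11 = 1·(s + 3) + 4·2.
Invert each term: 1·(s + 3)/((s + 3)^2 + 4) ↔ e^(-3t)cos(2t); 4·2/((s + 3)^2 + 4) ↔ 4e^(-3t)sin(2t).

f(t) = 4*exp(-3*t)*sin(2*t) + exp(-3*t)*cos(2*t)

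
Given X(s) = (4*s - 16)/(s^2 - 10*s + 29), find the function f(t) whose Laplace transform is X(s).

Complete the square in the denominator: s^2 - 10*s + 29 = (s - 5)^2 + 2^2.
Split the numerator to match: 4*s - 16 = 4·(s - 5) + 2·2.
Invert each term: 4·(s - 5)/((s - 5)^2 + 4) ↔ 4e^(5t)cos(2t); 2·2/((s - 5)^2 + 4) ↔ 2e^(5t)sin(2t).

f(t) = 2*exp(5*t)*sin(2*t) + 4*exp(5*t)*cos(2*t)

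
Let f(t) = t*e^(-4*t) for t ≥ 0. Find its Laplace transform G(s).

L{t} = 1!/s^2 = 1/s^2.
By the first shifting theorem, multiplying by e^(-4t) replaces s with s + 4.

G(s) = (s + 4)^(-2)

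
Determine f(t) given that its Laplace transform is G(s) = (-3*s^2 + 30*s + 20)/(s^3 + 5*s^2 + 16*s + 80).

f(t) = 5*sin(4*t) + 2*cos(4*t) - 5*exp(-5*t)

Factor the denominator: s^3 + 5*s^2 + 16*s + 80 = (s + 5)*(s^2 + 16).
Partial fraction decomposition gives [-5/(s + 5)] + [2*s/(s^2 + 16)] + [20/(s^2 + 16)].
Invert each term: -5/(s + 5) ↔ -5e^(-5t); 2·s/(s^2 + 16) ↔ 2cos(4t); 5·4/(s^2 + 16) ↔ 5sin(4t).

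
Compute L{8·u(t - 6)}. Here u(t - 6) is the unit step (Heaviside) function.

8*exp(-6*s)/s

By the second shifting theorem, L{u(t - c)·g(t - c)} = e^(-cs)·G(s) with c = 6 and G(s) = L{g(t)}.
L{8} = 8/s.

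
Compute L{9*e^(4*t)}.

L{9} = 9/s.
By the first shifting theorem, multiplying by e^(4t) replaces s with s - 4.

9/(s - 4)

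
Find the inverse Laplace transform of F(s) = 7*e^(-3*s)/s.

Heaviside(t - 3)*(7)

The factor e^(-3s) signals a time shift by c = 3 (second shifting theorem).
L{7} = 7/s, so L^-1{7/s} = 7.
Hence the inverse is u(t - 3) times that function evaluated at t - 3.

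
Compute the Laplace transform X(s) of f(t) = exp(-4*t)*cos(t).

X(s) = (s + 4)/((s + 4)^2 + 1)

L{cos(t)} = s/(s^2 + 1).
By the first shifting theorem, multiplying by e^(-4t) replaces s with s + 4.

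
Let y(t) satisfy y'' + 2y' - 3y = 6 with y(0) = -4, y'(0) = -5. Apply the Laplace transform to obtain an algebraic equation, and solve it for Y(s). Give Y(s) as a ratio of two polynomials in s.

Y(s) = (-4*s^2 - 13*s + 6)/(s^3 + 2*s^2 - 3*s)

Take the Laplace transform of both sides.
The derivative rules (L{y''} = s^2 Y - s·y(0) - y'(0) and L{y'} = sY - y(0), with y(0) = -4, y'(0) = -5) turn the left side into (s^2 + 2*s - 3)Y - (-4*s - 13).
The right side is L{6} = 6/s.
So (s^2 + 2*s - 3)Y = 6/s + (-4*s - 13).
Divide through and combine into a single rational function.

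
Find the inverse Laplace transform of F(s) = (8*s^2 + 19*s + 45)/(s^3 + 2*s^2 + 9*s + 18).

3*sin(3*t) + 5*cos(3*t) + 3*exp(-2*t)

Factor the denominator: s^3 + 2*s^2 + 9*s + 18 = (s + 2)*(s^2 + 9).
Partial fraction decomposition gives [3/(s + 2)] + [5*s/(s^2 + 9)] + [9/(s^2 + 9)].
Invert each term: 3/(s + 2) ↔ 3e^(-2t); 5·s/(s^2 + 9) ↔ 5cos(3t); 3·3/(s^2 + 9) ↔ 3sin(3t).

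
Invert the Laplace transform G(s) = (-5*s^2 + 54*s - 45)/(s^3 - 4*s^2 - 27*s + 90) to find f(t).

Factor the denominator: s^3 - 4*s^2 - 27*s + 90 = (s - 6)*(s - 3)*(s + 5).
Partial fraction decomposition gives [-3/(s - 3)] + [-5/(s + 5)] + [3/(s - 6)].
Invert each term: -3/(s - 3) ↔ -3e^(3t); -5/(s + 5) ↔ -5e^(-5t); 3/(s - 6) ↔ 3e^(6t).

f(t) = 3*exp(6*t) - 3*exp(3*t) - 5*exp(-5*t)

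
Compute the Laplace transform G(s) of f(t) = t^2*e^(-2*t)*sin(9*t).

L{sin(9t)} = 9/(s^2 + 81).
Multiplying by e^(-2t) shifts s → s + 2, so L{e^(-2*t)*sin(9*t)} = 9/((s + 2)^2 + 81).
Then apply L{t^2·g(t)} = (-1)^2 d^2/ds^2[H(s)] with H(s) = 9/((s + 2)^2 + 81):
differentiating 2 times and applying the sign gives 54*(s^2 + 4*s - 23)/(s^2 + 4*s + 85)^3.

G(s) = 54*(s^2 + 4*s - 23)/(s^2 + 4*s + 85)^3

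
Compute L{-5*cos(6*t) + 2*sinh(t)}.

By linearity of the Laplace transform, transform each term separately.
(2)·[L{sinh(t)} = 1/(s^2 - 1)]; (-5)·[L{cos(6t)} = s/(s^2 + 36)].

-5*s/(s^2 + 36) + 2/(s^2 - 1)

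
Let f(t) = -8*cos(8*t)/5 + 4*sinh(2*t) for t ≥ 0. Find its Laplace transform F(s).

The transform is linear, so treat each term independently.
(-8/5)·[L{cos(8t)} = s/(s^2 + 64)]; (4)·[L{sinh(2t)} = 2/(s^2 - 4)].

F(s) = -8*s/(5*(s^2 + 64)) + 8/(s^2 - 4)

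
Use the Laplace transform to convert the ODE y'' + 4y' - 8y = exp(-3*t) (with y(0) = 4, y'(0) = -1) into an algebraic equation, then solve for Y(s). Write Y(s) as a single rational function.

Y(s) = (4*s^2 + 27*s + 46)/(s^3 + 7*s^2 + 4*s - 24)

Apply the Laplace transform to the equation.
The derivative rules (L{y''} = s^2 Y - s·y(0) - y'(0) and L{y'} = sY - y(0), with y(0) = 4, y'(0) = -1) turn the left side into (s^2 + 4*s - 8)Y - (4*s + 15).
The right side is L{exp(-3*t)} = 1/(s + 3).
So (s^2 + 4*s - 8)Y = 1/(s + 3) + (4*s + 15).
Solve for Y(s) and write it as one ratio of polynomials.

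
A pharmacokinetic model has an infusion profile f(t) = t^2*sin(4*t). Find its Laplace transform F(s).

F(s) = 8*(3*s^2 - 16)/(s^2 + 16)^3

L{sin(4t)} = 4/(s^2 + 16).
Then apply L{t^2·g(t)} = (-1)^2 d^2/ds^2[G(s)] with G(s) = 4/(s^2 + 16):
differentiating 2 times and applying the sign gives 8*(3*s^2 - 16)/(s^2 + 16)^3.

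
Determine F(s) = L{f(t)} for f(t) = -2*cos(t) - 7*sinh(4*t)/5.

F(s) = -2*s/(s^2 + 1) - 28/(5*(s^2 - 16))

By linearity of the Laplace transform, transform each term separately.
(-7/5)·[L{sinh(4t)} = 4/(s^2 - 16)]; (-2)·[L{cos(t)} = s/(s^2 + 1)].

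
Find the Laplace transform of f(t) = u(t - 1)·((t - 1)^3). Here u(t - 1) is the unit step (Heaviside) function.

By the second shifting theorem, L{u(t - c)·g(t - c)} = e^(-cs)·G(s) with c = 1 and G(s) = L{g(t)}.
L{t^3} = 3!/s^4 = 6/s^4.

6*exp(-s)/s^4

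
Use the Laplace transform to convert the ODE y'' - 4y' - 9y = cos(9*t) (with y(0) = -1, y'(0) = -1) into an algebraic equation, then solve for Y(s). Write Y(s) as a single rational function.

Y(s) = (-s^3 + 3*s^2 - 80*s + 243)/(s^4 - 4*s^3 + 72*s^2 - 324*s - 729)

Transform both sides with L{·}.
The derivative rules (L{y''} = s^2 Y - s·y(0) - y'(0) and L{y'} = sY - y(0), with y(0) = -1, y'(0) = -1) turn the left side into (s^2 - 4*s - 9)Y - (-s + 3).
The right side is L{cos(9*t)} = s/(s^2 + 81).
So (s^2 - 4*s - 9)Y = s/(s^2 + 81) + (-s + 3).
Solve for Y(s) and write it as one ratio of polynomials.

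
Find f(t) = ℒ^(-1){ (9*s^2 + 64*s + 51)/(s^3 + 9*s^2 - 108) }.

f(t) = t*exp(-6*t) + 4*exp(3*t) + 5*exp(-6*t)

Factor the denominator: s^3 + 9*s^2 - 108 = (s - 3)*(s + 6)^2.
Partial fraction decomposition gives [5/(s + 6)] + [(s + 6)^(-2)] + [4/(s - 3)].
Invert each term: 5/(s + 6) ↔ 5e^(-6t); 1/(s + 6)^2 ↔ t·e^(-6t); 4/(s - 3) ↔ 4e^(3t).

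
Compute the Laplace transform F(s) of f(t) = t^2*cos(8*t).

L{cos(8t)} = s/(s^2 + 64).
Then apply L{t^2·g(t)} = (-1)^2 d^2/ds^2[G(s)] with G(s) = s/(s^2 + 64):
differentiating 2 times and applying the sign gives 2*s*(s^2 - 192)/(s^2 + 64)^3.

F(s) = 2*s*(s^2 - 192)/(s^2 + 64)^3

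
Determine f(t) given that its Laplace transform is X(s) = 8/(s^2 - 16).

Since L{sinh(4t)} = 4/(s^2 - 16), the inverse is sinh(4*t), scaled by 2.

f(t) = 2*sinh(4*t)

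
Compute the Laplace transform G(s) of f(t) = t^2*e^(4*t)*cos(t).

L{cos(t)} = s/(s^2 + 1).
Multiplying by e^(4t) shifts s → s - 4, so L{e^(4*t)*cos(t)} = (s - 4)/((s - 4)^2 + 1).
Then apply L{t^2·g(t)} = (-1)^2 d^2/ds^2[H(s)] with H(s) = (s - 4)/((s - 4)^2 + 1):
differentiating 2 times and applying the sign gives 2*(s - 4)*(s^2 - 8*s + 13)/(s^2 - 8*s + 17)^3.

G(s) = 2*(s - 4)*(s^2 - 8*s + 13)/(s^2 - 8*s + 17)^3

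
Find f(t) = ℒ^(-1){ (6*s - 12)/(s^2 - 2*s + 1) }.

f(t) = -6*t*exp(t) + 6*exp(t)

Factor the denominator: s^2 - 2*s + 1 = (s - 1)^2.
Partial fraction decomposition gives [6/(s - 1)] + [-6/(s - 1)^2].
Invert each term: 6/(s - 1) ↔ 6e^(t); -6/(s - 1)^2 ↔ -6t·e^(t).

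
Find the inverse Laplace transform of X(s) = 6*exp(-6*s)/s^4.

The factor e^(-6s) signals a time shift by c = 6 (second shifting theorem).
L{t^3} = 3!/s^4 = 6/s^4, so L^-1{6/s^4} = t^3.
Hence the inverse is u(t - 6) times that function evaluated at t - 6.

Heaviside(t - 6)*((t - 6)^3)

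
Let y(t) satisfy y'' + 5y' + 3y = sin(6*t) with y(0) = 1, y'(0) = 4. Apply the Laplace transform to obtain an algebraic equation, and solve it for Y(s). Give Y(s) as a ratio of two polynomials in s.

Transform both sides with L{·}.
With L{y''} = s^2 Y - s·y(0) - y'(0) and L{y'} = sY - y(0), with y(0) = 1, y'(0) = 4: the LHS transforms to (s^2 + 5*s + 3)Y - (s + 9).
The right side is L{sin(6*t)} = 6/(s^2 + 36).
So (s^2 + 5*s + 3)Y = 6/(s^2 + 36) + (s + 9).
Solve for Y(s) and write it as one ratio of polynomials.

Y(s) = (s^3 + 9*s^2 + 36*s + 330)/(s^4 + 5*s^3 + 39*s^2 + 180*s + 108)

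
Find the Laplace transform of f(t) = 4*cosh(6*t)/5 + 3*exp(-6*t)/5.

The transform is linear, so treat each term independently.
(4/5)·[L{cosh(6t)} = s/(s^2 - 36)]; (3/5)·[L{e^(-6t)} = 1/(s + 6)].

4*s/(5*(s^2 - 36)) + 3/(5*(s + 6))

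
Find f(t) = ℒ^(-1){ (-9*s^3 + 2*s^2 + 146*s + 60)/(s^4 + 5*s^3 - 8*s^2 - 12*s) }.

f(t) = 6*exp(2*t) - 5 - 5*exp(-t) - 5*exp(-6*t)

Factor the denominator: s^4 + 5*s^3 - 8*s^2 - 12*s = s*(s - 2)*(s + 1)*(s + 6).
Partial fraction decomposition gives [-5/s] + [6/(s - 2)] + [-5/(s + 1)] + [-5/(s + 6)].
Invert each term: -5/(s - 0) ↔ -5e^(0t); 6/(s - 2) ↔ 6e^(2t); -5/(s + 1) ↔ -5e^(-t); -5/(s + 6) ↔ -5e^(-6t).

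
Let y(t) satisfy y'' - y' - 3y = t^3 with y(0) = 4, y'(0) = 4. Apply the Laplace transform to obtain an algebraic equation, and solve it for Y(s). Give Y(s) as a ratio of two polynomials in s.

Apply the Laplace transform to the equation.
Using L{y''} = s^2 Y - s·y(0) - y'(0) and L{y'} = sY - y(0), with y(0) = 4, y'(0) = 4, the left side becomes (s^2 - s - 3)Y - (4*s).
The right side is L{t^3} = 6/s^4.
So (s^2 - s - 3)Y = 6/s^4 + (4*s).
Isolate Y and clear denominators.

Y(s) = (4*s^5 + 6)/(s^6 - s^5 - 3*s^4)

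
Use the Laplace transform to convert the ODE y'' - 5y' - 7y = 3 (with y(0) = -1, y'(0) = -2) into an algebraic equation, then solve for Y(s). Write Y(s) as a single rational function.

Take the Laplace transform of both sides.
With L{y''} = s^2 Y - s·y(0) - y'(0) and L{y'} = sY - y(0), with y(0) = -1, y'(0) = -2: the LHS transforms to (s^2 - 5*s - 7)Y - (-s + 3).
The right side is L{3} = 3/s.
So (s^2 - 5*s - 7)Y = 3/s + (-s + 3).
Isolate Y and clear denominators.

Y(s) = (-s^2 + 3*s + 3)/(s^3 - 5*s^2 - 7*s)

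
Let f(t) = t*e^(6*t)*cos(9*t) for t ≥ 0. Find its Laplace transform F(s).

L{cos(9t)} = s/(s^2 + 81).
Multiplying by e^(6t) shifts s → s - 6, so L{e^(6*t)*cos(9*t)} = (s - 6)/((s - 6)^2 + 81).
Then apply L{t·g(t)} = -d/ds[G(s)] with G(s) = (s - 6)/((s - 6)^2 + 81):
differentiating 1 time and applying the sign gives (s - 15)*(s + 3)/(s^2 - 12*s + 117)^2.

F(s) = (s - 15)*(s + 3)/(s^2 - 12*s + 117)^2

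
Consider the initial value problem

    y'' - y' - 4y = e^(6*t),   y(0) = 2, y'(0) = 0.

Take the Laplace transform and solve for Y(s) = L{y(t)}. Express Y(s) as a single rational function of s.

Apply the Laplace transform to the equation.
Using L{y''} = s^2 Y - s·y(0) - y'(0) and L{y'} = sY - y(0), with y(0) = 2, y'(0) = 0, the left side becomes (s^2 - s - 4)Y - (2*s - 2).
The right side is L{e^(6*t)} = 1/(s - 6).
So (s^2 - s - 4)Y = 1/(s - 6) + (2*s - 2).
Divide through and combine into a single rational function.

Y(s) = (2*s^2 - 14*s + 13)/(s^3 - 7*s^2 + 2*s + 24)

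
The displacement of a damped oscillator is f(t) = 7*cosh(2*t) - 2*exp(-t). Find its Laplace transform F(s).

F(s) = 7*s/(s^2 - 4) - 2/(s + 1)

By linearity of the Laplace transform, transform each term separately.
(-2)·[L{e^(-t)} = 1/(s + 1)]; (7)·[L{cosh(2t)} = s/(s^2 - 4)].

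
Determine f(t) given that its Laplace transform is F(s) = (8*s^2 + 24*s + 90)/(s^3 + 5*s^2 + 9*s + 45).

f(t) = 3*sin(3*t) + 3*cos(3*t) + 5*exp(-5*t)

Factor the denominator: s^3 + 5*s^2 + 9*s + 45 = (s + 5)*(s^2 + 9).
Partial fraction decomposition gives [5/(s + 5)] + [3*s/(s^2 + 9)] + [9/(s^2 + 9)].
Invert each term: 5/(s + 5) ↔ 5e^(-5t); 3·s/(s^2 + 9) ↔ 3cos(3t); 3·3/(s^2 + 9) ↔ 3sin(3t).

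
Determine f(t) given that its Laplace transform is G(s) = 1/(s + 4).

Since L{e^(-4t)} = 1/(s + 4), the inverse is e^(-4*t).

f(t) = exp(-4*t)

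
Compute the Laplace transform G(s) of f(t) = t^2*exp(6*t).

G(s) = 2/(s - 6)^3

L{e^(6t)} = 1/(s - 6).
Then apply L{t^2·g(t)} = (-1)^2 d^2/ds^2[H(s)] with H(s) = 1/(s - 6):
differentiating 2 times and applying the sign gives 2/(s - 6)^3.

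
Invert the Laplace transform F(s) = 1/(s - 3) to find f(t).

Since L{e^(3t)} = 1/(s - 3), the inverse is e^(3*t).

f(t) = exp(3*t)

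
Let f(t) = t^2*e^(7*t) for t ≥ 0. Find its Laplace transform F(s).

F(s) = 2/(s - 7)^3

L{e^(7t)} = 1/(s - 7).
Then apply L{t^2·g(t)} = (-1)^2 d^2/ds^2[G(s)] with G(s) = 1/(s - 7):
differentiating 2 times and applying the sign gives 2/(s - 7)^3.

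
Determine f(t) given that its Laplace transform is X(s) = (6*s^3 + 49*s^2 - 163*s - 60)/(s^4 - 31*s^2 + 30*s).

Factor the denominator: s^4 - 31*s^2 + 30*s = s*(s - 5)*(s - 1)*(s + 6).
Partial fraction decomposition gives [5/(s - 5)] + [6/(s - 1)] + [-2/s] + [-3/(s + 6)].
Invert each term: 5/(s - 5) ↔ 5e^(5t); 6/(s - 1) ↔ 6e^(t); -2/(s - 0) ↔ -2e^(0t); -3/(s + 6) ↔ -3e^(-6t).

f(t) = 5*exp(5*t) + 6*exp(t) - 2 - 3*exp(-6*t)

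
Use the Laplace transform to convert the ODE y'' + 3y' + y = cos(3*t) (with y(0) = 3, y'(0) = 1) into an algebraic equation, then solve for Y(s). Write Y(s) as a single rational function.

Y(s) = (3*s^3 + 10*s^2 + 28*s + 90)/(s^4 + 3*s^3 + 10*s^2 + 27*s + 9)

Transform both sides with L{·}.
The derivative rules (L{y''} = s^2 Y - s·y(0) - y'(0) and L{y'} = sY - y(0), with y(0) = 3, y'(0) = 1) turn the left side into (s^2 + 3*s + 1)Y - (3*s + 10).
The right side is L{cos(3*t)} = s/(s^2 + 9).
So (s^2 + 3*s + 1)Y = s/(s^2 + 9) + (3*s + 10).
Isolate Y and clear denominators.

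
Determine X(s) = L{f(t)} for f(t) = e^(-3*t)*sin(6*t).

L{sin(6t)} = 6/(s^2 + 36).
By the first shifting theorem, multiplying by e^(-3t) replaces s with s + 3.

X(s) = 6/((s + 3)^2 + 36)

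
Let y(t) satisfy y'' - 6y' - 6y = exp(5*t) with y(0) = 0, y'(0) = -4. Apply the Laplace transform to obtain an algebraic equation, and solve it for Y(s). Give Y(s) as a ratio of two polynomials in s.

Y(s) = (-4*s + 21)/(s^3 - 11*s^2 + 24*s + 30)

Take the Laplace transform of both sides.
Using L{y''} = s^2 Y - s·y(0) - y'(0) and L{y'} = sY - y(0), with y(0) = 0, y'(0) = -4, the left side becomes (s^2 - 6*s - 6)Y - (-4).
The right side is L{exp(5*t)} = 1/(s - 5).
So (s^2 - 6*s - 6)Y = 1/(s - 5) + (-4).
Isolate Y and clear denominators.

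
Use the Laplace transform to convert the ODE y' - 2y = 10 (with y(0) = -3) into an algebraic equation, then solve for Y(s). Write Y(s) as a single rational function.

Y(s) = (-3*s + 10)/(s^2 - 2*s)

Laplace-transform each side.
Using L{y'} = sY - y(0) = sY - (-3), the left side becomes (s - 2)Y - (-3).
The right side is L{10} = 10/s.
So (s - 2)Y = 10/s + (-3).
Solve for Y(s) and write it as one ratio of polynomials.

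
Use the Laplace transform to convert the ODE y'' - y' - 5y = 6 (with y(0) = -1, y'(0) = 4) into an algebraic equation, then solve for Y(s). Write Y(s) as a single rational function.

Apply the Laplace transform to the equation.
With L{y''} = s^2 Y - s·y(0) - y'(0) and L{y'} = sY - y(0), with y(0) = -1, y'(0) = 4: the LHS transforms to (s^2 - s - 5)Y - (-s + 5).
The right side is L{6} = 6/s.
So (s^2 - s - 5)Y = 6/s + (-s + 5).
Solve for Y(s) and write it as one ratio of polynomials.

Y(s) = (-s^2 + 5*s + 6)/(s^3 - s^2 - 5*s)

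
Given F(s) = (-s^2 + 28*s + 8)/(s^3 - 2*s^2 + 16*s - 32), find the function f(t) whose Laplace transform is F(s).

Factor the denominator: s^3 - 2*s^2 + 16*s - 32 = (s - 2)*(s^2 + 16).
Partial fraction decomposition gives [3/(s - 2)] + [-4*s/(s^2 + 16)] + [20/(s^2 + 16)].
Invert each term: 3/(s - 2) ↔ 3e^(2t); -4·s/(s^2 + 16) ↔ -4cos(4t); 5·4/(s^2 + 16) ↔ 5sin(4t).

f(t) = 3*exp(2*t) + 5*sin(4*t) - 4*cos(4*t)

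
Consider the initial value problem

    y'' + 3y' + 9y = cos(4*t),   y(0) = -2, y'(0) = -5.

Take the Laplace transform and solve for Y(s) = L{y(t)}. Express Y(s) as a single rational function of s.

Y(s) = (-2*s^3 - 11*s^2 - 31*s - 176)/(s^4 + 3*s^3 + 25*s^2 + 48*s + 144)

Transform both sides with L{·}.
Using L{y''} = s^2 Y - s·y(0) - y'(0) and L{y'} = sY - y(0), with y(0) = -2, y'(0) = -5, the left side becomes (s^2 + 3*s + 9)Y - (-2*s - 11).
The right side is L{cos(4*t)} = s/(s^2 + 16).
So (s^2 + 3*s + 9)Y = s/(s^2 + 16) + (-2*s - 11).
Isolate Y and clear denominators.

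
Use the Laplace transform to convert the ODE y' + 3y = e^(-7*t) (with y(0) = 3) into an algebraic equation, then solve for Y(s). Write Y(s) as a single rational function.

Take the Laplace transform of both sides.
The derivative rules (L{y'} = sY - y(0) = sY - 3) turn the left side into (s + 3)Y - (3).
The right side is L{e^(-7*t)} = 1/(s + 7).
So (s + 3)Y = 1/(s + 7) + (3).
Isolate Y and clear denominators.

Y(s) = (3*s + 22)/(s^2 + 10*s + 21)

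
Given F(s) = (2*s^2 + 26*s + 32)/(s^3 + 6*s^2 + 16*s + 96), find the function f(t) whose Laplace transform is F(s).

f(t) = 2*sin(4*t) + 3*cos(4*t) - exp(-6*t)

Factor the denominator: s^3 + 6*s^2 + 16*s + 96 = (s + 6)*(s^2 + 16).
Partial fraction decomposition gives [-1/(s + 6)] + [3*s/(s^2 + 16)] + [8/(s^2 + 16)].
Invert each term: -1/(s + 6) ↔ -e^(-6t); 3·s/(s^2 + 16) ↔ 3cos(4t); 2·4/(s^2 + 16) ↔ 2sin(4t).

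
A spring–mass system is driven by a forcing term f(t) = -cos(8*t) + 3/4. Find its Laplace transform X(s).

By linearity of the Laplace transform, transform each term separately.
(-1)·[L{cos(8t)} = s/(s^2 + 64)]; L{3/4} = (3/4)/s.

X(s) = -s/(s^2 + 64) + 3/(4*s)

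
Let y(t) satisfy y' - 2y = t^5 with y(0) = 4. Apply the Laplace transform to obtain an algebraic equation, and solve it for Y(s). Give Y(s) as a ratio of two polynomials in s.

Transform both sides with L{·}.
The derivative rules (L{y'} = sY - y(0) = sY - 4) turn the left side into (s - 2)Y - (4).
The right side is L{t^5} = 120/s^6.
So (s - 2)Y = 120/s^6 + (4).
Isolate Y and clear denominators.

Y(s) = (4*s^6 + 120)/(s^7 - 2*s^6)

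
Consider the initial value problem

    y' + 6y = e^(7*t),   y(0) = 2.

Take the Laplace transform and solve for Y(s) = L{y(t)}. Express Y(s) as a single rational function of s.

Y(s) = (2*s - 13)/(s^2 - s - 42)

Laplace-transform each side.
Using L{y'} = sY - y(0) = sY - 2, the left side becomes (s + 6)Y - (2).
The right side is L{e^(7*t)} = 1/(s - 7).
So (s + 6)Y = 1/(s - 7) + (2).
Divide through and combine into a single rational function.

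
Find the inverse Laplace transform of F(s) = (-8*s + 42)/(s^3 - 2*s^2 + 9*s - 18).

2*exp(2*t) - 4*sin(3*t) - 2*cos(3*t)

Factor the denominator: s^3 - 2*s^2 + 9*s - 18 = (s - 2)*(s^2 + 9).
Partial fraction decomposition gives [2/(s - 2)] + [-2*s/(s^2 + 9)] + [-12/(s^2 + 9)].
Invert each term: 2/(s - 2) ↔ 2e^(2t); -2·s/(s^2 + 9) ↔ -2cos(3t); -4·3/(s^2 + 9) ↔ -4sin(3t).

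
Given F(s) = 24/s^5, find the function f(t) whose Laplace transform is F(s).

Since L{t^4} = 4!/s^5 = 24/s^5, the inverse is t^4.

f(t) = t^4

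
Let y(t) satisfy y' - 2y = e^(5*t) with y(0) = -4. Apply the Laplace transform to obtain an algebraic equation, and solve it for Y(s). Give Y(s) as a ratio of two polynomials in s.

Laplace-transform each side.
The derivative rules (L{y'} = sY - y(0) = sY - (-4)) turn the left side into (s - 2)Y - (-4).
The right side is L{e^(5*t)} = 1/(s - 5).
So (s - 2)Y = 1/(s - 5) + (-4).
Divide through and combine into a single rational function.

Y(s) = (-4*s + 21)/(s^2 - 7*s + 10)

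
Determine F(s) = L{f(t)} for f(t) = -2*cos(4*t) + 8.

F(s) = -2*s/(s^2 + 16) + 8/s

Apply the Laplace transform termwise.
L{8} = 8/s; (-2)·[L{cos(4t)} = s/(s^2 + 16)].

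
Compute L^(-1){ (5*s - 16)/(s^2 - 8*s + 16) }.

4*t*exp(4*t) + 5*exp(4*t)

Factor the denominator: s^2 - 8*s + 16 = (s - 4)^2.
Partial fraction decomposition gives [5/(s - 4)] + [4/(s - 4)^2].
Invert each term: 5/(s - 4) ↔ 5e^(4t); 4/(s - 4)^2 ↔ 4t·e^(4t).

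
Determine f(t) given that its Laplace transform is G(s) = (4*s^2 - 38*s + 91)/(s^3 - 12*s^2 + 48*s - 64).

Factor the denominator: s^3 - 12*s^2 + 48*s - 64 = (s - 4)^3.
Partial fraction decomposition gives [4/(s - 4)] + [-6/(s - 4)^2] + [3/(s - 4)^3].
Invert each term: 4/(s - 4) ↔ 4e^(4t); -6/(s - 4)^2 ↔ -6t·e^(4t); 3/(s - 4)^3 ↔ (3/2)t^2·e^(4t).

f(t) = 3*t^2*exp(4*t)/2 - 6*t*exp(4*t) + 4*exp(4*t)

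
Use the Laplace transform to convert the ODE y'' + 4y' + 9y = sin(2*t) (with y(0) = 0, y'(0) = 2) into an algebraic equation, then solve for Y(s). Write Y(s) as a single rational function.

Y(s) = (2*s^2 + 10)/(s^4 + 4*s^3 + 13*s^2 + 16*s + 36)

Take the Laplace transform of both sides.
With L{y''} = s^2 Y - s·y(0) - y'(0) and L{y'} = sY - y(0), with y(0) = 0, y'(0) = 2: the LHS transforms to (s^2 + 4*s + 9)Y - (2).
The right side is L{sin(2*t)} = 2/(s^2 + 4).
So (s^2 + 4*s + 9)Y = 2/(s^2 + 4) + (2).
Isolate Y and clear denominators.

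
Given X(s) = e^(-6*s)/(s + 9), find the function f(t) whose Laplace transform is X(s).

f(t) = Heaviside(t - 6)*(exp(-9*t + 54))

The factor e^(-6s) signals a time shift by c = 6 (second shifting theorem).
L{e^(-9t)} = 1/(s + 9), so L^-1{1/(s + 9)} = e^(-9*t).
Hence the inverse is u(t - 6) times that function evaluated at t - 6.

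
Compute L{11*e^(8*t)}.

L{11} = 11/s.
By the first shifting theorem, multiplying by e^(8t) replaces s with s - 8.

11/(s - 8)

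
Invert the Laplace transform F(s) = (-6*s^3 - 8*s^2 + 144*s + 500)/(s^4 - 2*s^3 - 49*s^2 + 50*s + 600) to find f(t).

Factor the denominator: s^4 - 2*s^3 - 49*s^2 + 50*s + 600 = (s - 6)*(s - 5)*(s + 4)*(s + 5).
Partial fraction decomposition gives [-3/(s - 5)] + [-2/(s - 6)] + [-3/(s + 5)] + [2/(s + 4)].
Invert each term: -3/(s - 5) ↔ -3e^(5t); -2/(s - 6) ↔ -2e^(6t); -3/(s + 5) ↔ -3e^(-5t); 2/(s + 4) ↔ 2e^(-4t).

f(t) = -2*exp(6*t) - 3*exp(5*t) + 2*exp(-4*t) - 3*exp(-5*t)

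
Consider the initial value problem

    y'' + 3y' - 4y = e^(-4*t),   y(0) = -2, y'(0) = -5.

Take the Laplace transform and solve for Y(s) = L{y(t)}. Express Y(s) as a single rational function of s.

Apply the Laplace transform to the equation.
The derivative rules (L{y''} = s^2 Y - s·y(0) - y'(0) and L{y'} = sY - y(0), with y(0) = -2, y'(0) = -5) turn the left side into (s^2 + 3*s - 4)Y - (-2*s - 11).
The right side is L{e^(-4*t)} = 1/(s + 4).
So (s^2 + 3*s - 4)Y = 1/(s + 4) + (-2*s - 11).
Solve for Y(s) and write it as one ratio of polynomials.

Y(s) = (-2*s^2 - 19*s - 43)/(s^3 + 7*s^2 + 8*s - 16)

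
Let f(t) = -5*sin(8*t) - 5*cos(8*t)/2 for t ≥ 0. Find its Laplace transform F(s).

The transform is linear, so treat each term independently.
(-5)·[L{sin(8t)} = 8/(s^2 + 64)]; (-5/2)·[L{cos(8t)} = s/(s^2 + 64)].

F(s) = -5*s/(2*(s^2 + 64)) - 40/(s^2 + 64)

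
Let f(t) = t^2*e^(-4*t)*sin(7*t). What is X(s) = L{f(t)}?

X(s) = 14*(3*s^2 + 24*s - 1)/(s^2 + 8*s + 65)^3

L{sin(7t)} = 7/(s^2 + 49).
Multiplying by e^(-4t) shifts s → s + 4, so L{e^(-4*t)*sin(7*t)} = 7/((s + 4)^2 + 49).
Then apply L{t^2·g(t)} = (-1)^2 d^2/ds^2[G(s)] with G(s) = 7/((s + 4)^2 + 49):
differentiating 2 times and applying the sign gives 14*(3*s^2 + 24*s - 1)/(s^2 + 8*s + 65)^3.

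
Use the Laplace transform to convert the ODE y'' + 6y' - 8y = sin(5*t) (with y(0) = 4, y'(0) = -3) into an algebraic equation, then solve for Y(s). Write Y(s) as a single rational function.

Y(s) = (4*s^3 + 21*s^2 + 100*s + 530)/(s^4 + 6*s^3 + 17*s^2 + 150*s - 200)

Transform both sides with L{·}.
With L{y''} = s^2 Y - s·y(0) - y'(0) and L{y'} = sY - y(0), with y(0) = 4, y'(0) = -3: the LHS transforms to (s^2 + 6*s - 8)Y - (4*s + 21).
The right side is L{sin(5*t)} = 5/(s^2 + 25).
So (s^2 + 6*s - 8)Y = 5/(s^2 + 25) + (4*s + 21).
Solve for Y(s) and write it as one ratio of polynomials.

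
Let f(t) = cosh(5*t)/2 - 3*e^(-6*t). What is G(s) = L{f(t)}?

G(s) = s/(2*(s^2 - 25)) - 3/(s + 6)

Apply the Laplace transform termwise.
(1/2)·[L{cosh(5t)} = s/(s^2 - 25)]; (-3)·[L{e^(-6t)} = 1/(s + 6)].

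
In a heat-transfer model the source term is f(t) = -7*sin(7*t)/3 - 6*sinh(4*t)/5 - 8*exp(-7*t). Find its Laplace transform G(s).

By linearity of the Laplace transform, transform each term separately.
(-8)·[L{e^(-7t)} = 1/(s + 7)]; (-6/5)·[L{sinh(4t)} = 4/(s^2 - 16)]; (-7/3)·[L{sin(7t)} = 7/(s^2 + 49)].

G(s) = -49/(3*(s^2 + 49)) - 24/(5*(s^2 - 16)) - 8/(s + 7)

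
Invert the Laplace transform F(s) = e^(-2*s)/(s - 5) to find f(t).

f(t) = Heaviside(t - 2)*(exp(5*t - 10))

The factor e^(-2s) signals a time shift by c = 2 (second shifting theorem).
L{e^(5t)} = 1/(s - 5), so L^-1{1/(s - 5)} = e^(5*t).
Hence the inverse is u(t - 2) times that function evaluated at t - 2.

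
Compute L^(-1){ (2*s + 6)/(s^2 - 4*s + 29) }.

Complete the square in the denominator: s^2 - 4*s + 29 = (s - 2)^2 + 5^2.
Split the numerator to match: 2*s + 6 = 2·(s - 2) + 2·5.
Invert each term: 2·(s - 2)/((s - 2)^2 + 25) ↔ 2e^(2t)cos(5t); 2·5/((s - 2)^2 + 25) ↔ 2e^(2t)sin(5t).

2*exp(2*t)*sin(5*t) + 2*exp(2*t)*cos(5*t)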